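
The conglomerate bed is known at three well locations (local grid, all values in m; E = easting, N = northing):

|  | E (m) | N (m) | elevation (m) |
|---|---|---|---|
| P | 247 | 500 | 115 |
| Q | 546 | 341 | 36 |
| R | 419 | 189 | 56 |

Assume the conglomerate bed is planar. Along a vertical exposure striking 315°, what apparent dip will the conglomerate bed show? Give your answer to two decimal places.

11.71°

Let the plane be z = a·E + b·N + c.
Q−P: 299a − 159b = −79;  R−P: 172a − 311b = −59.
Solving gives a = −0.23138, b = 0.06174.
Unit vector along 315° is (sin 315°, cos 315°) = (-0.7071, 0.7071).
Slope in that direction = a·(-0.7071) + b·(0.7071) = 0.20727.
Apparent dip = arctan|0.20727| = 11.71° (true dip is 13.5°, so apparent ≤ true as expected).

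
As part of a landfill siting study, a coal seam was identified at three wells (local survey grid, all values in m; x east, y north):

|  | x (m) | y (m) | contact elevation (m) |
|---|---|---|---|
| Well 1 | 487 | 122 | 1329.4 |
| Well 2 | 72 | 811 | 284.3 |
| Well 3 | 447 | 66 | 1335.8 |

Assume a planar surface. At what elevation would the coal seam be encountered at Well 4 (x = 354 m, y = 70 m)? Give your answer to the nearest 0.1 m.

Let the plane be z = a·x + b·y + c.
Well 2−Well 1: −415a + 689b = −1045.1;  Well 3−Well 1: −40a − 56b = 6.4.
Solving gives a = 1.06528, b = −0.87520.
Then c = 1329.4 − a·487 − b·122 = 917.38.
At (354, 70): z = 377.1 − 61.3 + 917.38 = 1233.2 m.

1233.2 m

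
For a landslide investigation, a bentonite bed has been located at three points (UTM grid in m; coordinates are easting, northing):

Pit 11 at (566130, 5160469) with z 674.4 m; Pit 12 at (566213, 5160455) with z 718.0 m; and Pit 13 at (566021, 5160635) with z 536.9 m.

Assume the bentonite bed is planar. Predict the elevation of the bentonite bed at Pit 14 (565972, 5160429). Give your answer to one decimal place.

627.6 m

Let the plane be z = a·easting + b·northing + c.
Pit 12−Pit 11: 83a − 14b = 43.6;  Pit 13−Pit 11: −109a + 166b = −137.5.
Solving gives a = 0.433610839, b = −0.543592883.
Then c = 674.4 − a·566130 − b·5160469 = 2560388.52.
At (565972, 5160429): z = 245411.6 − 2805172.5 + 2560388.52 = 627.6 m.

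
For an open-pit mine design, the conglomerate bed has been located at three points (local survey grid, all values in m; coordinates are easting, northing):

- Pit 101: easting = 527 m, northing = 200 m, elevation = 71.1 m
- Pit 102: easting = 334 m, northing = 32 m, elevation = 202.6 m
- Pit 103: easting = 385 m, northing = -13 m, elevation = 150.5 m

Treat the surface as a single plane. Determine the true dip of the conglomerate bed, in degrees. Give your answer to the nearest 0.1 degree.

Two edge vectors: Pit 101→Pit 102 = (-193, -168, 131.5), Pit 101→Pit 103 = (-142, -213, 79.4).
Normal n = (Pit 101→Pit 102) × (Pit 101→Pit 103) = (14670.3, -3348.8, 17253).
So ∂z/∂easting = −n_x/n_z = −0.85030 and ∂z/∂northing = −n_y/n_z = 0.19410.
Gradient magnitude |∇z| = √(a² + b²) = √(0.72302 + 0.03767) = 0.87218.
True dip = arctan(0.87218) = 41.1°, dipping toward ESE (azimuth ≈ 103°).

41.1°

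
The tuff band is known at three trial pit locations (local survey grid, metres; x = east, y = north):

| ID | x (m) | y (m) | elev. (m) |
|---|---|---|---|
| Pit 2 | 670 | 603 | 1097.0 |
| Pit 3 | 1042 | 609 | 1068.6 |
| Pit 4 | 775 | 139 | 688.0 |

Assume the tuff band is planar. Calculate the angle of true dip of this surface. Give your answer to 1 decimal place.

Let the plane be z = a·x + b·y + c.
Pit 3−Pit 2: 372a + 6b = −28.4;  Pit 4−Pit 2: 105a − 464b = −409.
Solving gives a = −0.09023, b = 0.86105.
Gradient magnitude |∇z| = √(a² + b²) = √(0.00814 + 0.74140) = 0.86576.
True dip = arctan(0.86576) = 40.9°, dipping toward S (azimuth ≈ 174°).

40.9°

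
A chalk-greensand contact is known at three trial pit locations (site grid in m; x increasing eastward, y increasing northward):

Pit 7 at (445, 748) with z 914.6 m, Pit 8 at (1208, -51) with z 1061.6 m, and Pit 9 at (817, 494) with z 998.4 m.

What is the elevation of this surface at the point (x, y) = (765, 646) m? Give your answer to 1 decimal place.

997.1 m

Let the plane be z = a·x + b·y + c.
Pit 8−Pit 7: 763a − 799b = 147;  Pit 9−Pit 7: 372a − 254b = 83.8.
Solving gives a = 0.286371, b = 0.089488.
Then c = 914.6 − a·445 − b·748 = 720.23.
At (765, 646): z = 219.1 + 57.8 + 720.23 = 997.1 m.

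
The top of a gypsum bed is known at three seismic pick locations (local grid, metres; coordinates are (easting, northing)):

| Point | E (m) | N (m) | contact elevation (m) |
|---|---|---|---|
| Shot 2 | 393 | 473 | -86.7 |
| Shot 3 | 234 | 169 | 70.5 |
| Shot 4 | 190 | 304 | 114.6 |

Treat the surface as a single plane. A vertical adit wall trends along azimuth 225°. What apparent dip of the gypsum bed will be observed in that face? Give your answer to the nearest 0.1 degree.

Let the plane be z = a·E + b·N + c.
Shot 3−Shot 2: −159a − 304b = 157.2;  Shot 4−Shot 2: −203a − 169b = 201.3.
Solving gives a = −0.99390, b = 0.00273.
Unit vector along 225° is (sin 225°, cos 225°) = (-0.7071, -0.7071).
Slope in that direction = a·(-0.7071) + b·(-0.7071) = 0.70086.
Apparent dip = arctan|0.70086| = 35.0° (true dip is 44.8°, so apparent ≤ true as expected).

35.0°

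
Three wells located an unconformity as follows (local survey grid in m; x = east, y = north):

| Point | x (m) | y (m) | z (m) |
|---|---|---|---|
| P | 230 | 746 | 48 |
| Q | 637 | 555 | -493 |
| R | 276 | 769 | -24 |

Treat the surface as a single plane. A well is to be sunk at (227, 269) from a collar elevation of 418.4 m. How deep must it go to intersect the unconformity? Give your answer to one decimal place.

249.9 m

Two edge vectors: P→Q = (407, -191, -541), P→R = (46, 23, -72).
Normal n = (P→Q) × (P→R) = (26195, 4418, 18147).
So ∂z/∂x = −n_x/n_z = −1.44349 and ∂z/∂y = −n_y/n_z = −0.24346.
Intercept c from P: 48 + 332.00 + 181.62 = 561.62.
At (227, 269): z_contact = −327.67 − 65.49 + 561.62 = 168.46 m.
Depth below ground = 418.4 − 168.46 = 249.9 m.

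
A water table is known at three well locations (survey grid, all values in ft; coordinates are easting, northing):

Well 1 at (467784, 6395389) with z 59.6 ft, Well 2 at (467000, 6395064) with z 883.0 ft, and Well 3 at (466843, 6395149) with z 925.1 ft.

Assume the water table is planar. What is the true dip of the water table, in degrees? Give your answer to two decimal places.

Let the plane be z = a·easting + b·northing + c.
Well 2−Well 1: −784a − 325b = 823.4;  Well 3−Well 1: −941a − 240b = 865.5.
Solving gives a = −0.71110, b = −0.81815.
Gradient magnitude |∇z| = √(a² + b²) = √(0.50566 + 0.66937) = 1.08399.
True dip = arctan(1.08399) = 47.31°, dipping toward NE (azimuth ≈ 041°).

47.31°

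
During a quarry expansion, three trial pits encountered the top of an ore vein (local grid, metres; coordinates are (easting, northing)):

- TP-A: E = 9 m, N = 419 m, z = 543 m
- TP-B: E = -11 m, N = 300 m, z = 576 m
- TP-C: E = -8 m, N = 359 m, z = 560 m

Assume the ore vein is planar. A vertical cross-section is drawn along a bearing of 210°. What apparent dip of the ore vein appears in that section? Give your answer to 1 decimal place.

14.5°

Let the plane be z = a·E + b·N + c.
TP-B−TP-A: −20a − 119b = 33;  TP-C−TP-A: −17a − 60b = 17.
Solving gives a = −0.05225, b = −0.26853.
Unit vector along 210° is (sin 210°, cos 210°) = (-0.5000, -0.8660).
Slope in that direction = a·(-0.5000) + b·(-0.8660) = 0.25868.
Apparent dip = arctan|0.25868| = 14.5° (true dip is 15.3°, so apparent ≤ true as expected).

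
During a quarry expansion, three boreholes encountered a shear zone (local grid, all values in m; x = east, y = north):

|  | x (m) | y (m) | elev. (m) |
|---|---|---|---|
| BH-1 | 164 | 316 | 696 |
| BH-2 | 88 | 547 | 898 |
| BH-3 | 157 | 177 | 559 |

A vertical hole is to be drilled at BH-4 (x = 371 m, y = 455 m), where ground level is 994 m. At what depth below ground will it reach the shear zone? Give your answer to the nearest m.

Let the plane be z = a·x + b·y + c.
BH-2−BH-1: −76a + 231b = 202;  BH-3−BH-1: −7a − 139b = −137.
Solving gives a = 0.29300, b = 0.97086.
Then c = 696 − a·164 − b·316 = 341.16.
At (371, 455): z_contact = 108.7 + 441.7 + 341.16 = 891.6 m.
Depth below ground = 994 − 891.6 = 102 m.

102 m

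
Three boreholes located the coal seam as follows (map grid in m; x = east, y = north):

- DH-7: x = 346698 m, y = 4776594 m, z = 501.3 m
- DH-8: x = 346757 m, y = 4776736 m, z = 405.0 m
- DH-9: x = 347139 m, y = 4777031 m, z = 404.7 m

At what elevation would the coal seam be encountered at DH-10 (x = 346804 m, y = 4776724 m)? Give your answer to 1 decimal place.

453.2 m

Let the plane be z = a·x + b·y + c.
DH-8−DH-7: 59a + 142b = −96.3;  DH-9−DH-7: 441a + 437b = −96.6.
Solving gives a = 0.769996471, b = −0.998097125.
Then c = 501.3 − a·346698 − b·4776594 = 4501049.80.
At (346804, 4776724): z = 267037.9 − 4767634.5 + 4501049.80 = 453.2 m.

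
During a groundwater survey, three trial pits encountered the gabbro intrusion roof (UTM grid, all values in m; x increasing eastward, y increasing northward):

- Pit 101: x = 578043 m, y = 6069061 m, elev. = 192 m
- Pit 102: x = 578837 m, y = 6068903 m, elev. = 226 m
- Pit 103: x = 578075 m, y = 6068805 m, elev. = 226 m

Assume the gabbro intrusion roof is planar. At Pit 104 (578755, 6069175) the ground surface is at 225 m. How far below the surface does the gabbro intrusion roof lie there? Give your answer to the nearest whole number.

Let the plane be z = a·x + b·y + c.
Pit 102−Pit 101: 794a − 158b = 34;  Pit 103−Pit 101: 32a − 256b = 34.
Solving gives a = 0.01681062, b = −0.13071117.
Then c = 192 − a·578043 − b·6069061 = 783768.81.
At (578755, 6069175): z_contact = 9729.2 − 793309.0 + 783768.81 = 189.1 m.
Depth below ground = 225 − 189.1 = 36 m.

36 m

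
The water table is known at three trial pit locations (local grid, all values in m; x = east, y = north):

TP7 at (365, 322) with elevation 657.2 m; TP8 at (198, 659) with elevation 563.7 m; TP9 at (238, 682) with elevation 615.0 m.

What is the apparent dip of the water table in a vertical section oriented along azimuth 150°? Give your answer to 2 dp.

Let the plane be z = a·x + b·y + c.
TP8−TP7: −167a + 337b = −93.5;  TP9−TP7: −127a + 360b = −42.2.
Solving gives a = 1.12226, b = 0.27868.
Unit vector along 150° is (sin 150°, cos 150°) = (0.5000, -0.8660).
Slope in that direction = a·(0.5000) + b·(-0.8660) = 0.31978.
Apparent dip = arctan|0.31978| = 17.73° (true dip is 49.1°, so apparent ≤ true as expected).

17.73°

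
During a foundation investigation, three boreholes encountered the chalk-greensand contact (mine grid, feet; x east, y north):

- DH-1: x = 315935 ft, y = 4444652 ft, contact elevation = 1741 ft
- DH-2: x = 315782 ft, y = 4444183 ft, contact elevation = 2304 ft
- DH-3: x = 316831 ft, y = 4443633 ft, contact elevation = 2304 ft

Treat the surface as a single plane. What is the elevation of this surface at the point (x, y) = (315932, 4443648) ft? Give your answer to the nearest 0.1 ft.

Two edge vectors: DH-1→DH-2 = (-153, -469, 563), DH-1→DH-3 = (896, -1019, 563).
Normal n = (DH-1→DH-2) × (DH-1→DH-3) = (309650, 590587, 576131).
So ∂z/∂x = −n_x/n_z = −0.537464570 and ∂z/∂y = −n_y/n_z = −1.025091516.
Intercept c from DH-1: 1741 + 169803.87 + 4556175.06 = 4727719.92.
At (315932, 4443648): z = −169802.3 − 4555145.9 + 4727719.92 = 2771.8 ft.

2771.8 ft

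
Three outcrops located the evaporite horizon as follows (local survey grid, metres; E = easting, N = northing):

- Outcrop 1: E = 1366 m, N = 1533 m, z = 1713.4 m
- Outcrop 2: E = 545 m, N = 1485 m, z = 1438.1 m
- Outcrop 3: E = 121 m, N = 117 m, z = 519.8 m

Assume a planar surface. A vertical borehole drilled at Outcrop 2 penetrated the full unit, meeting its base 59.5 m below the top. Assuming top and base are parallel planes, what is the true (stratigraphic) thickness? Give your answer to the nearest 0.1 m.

49.8 m

Two edge vectors: Outcrop 1→Outcrop 2 = (-821, -48, -275.3), Outcrop 1→Outcrop 3 = (-1245, -1416, -1193.6).
Normal n = (Outcrop 1→Outcrop 2) × (Outcrop 1→Outcrop 3) = (-332532, -637197.1, 1102776).
So ∂z/∂E = −n_x/n_z = 0.30154 and ∂z/∂N = −n_y/n_z = 0.57781.
|∇z| = √(a²+b²) = 0.65176, so dip δ = arctan(0.65176) = 33.09°.
True thickness = vertical thickness × cos δ = 59.5 × cos 33.09° = 49.8 m.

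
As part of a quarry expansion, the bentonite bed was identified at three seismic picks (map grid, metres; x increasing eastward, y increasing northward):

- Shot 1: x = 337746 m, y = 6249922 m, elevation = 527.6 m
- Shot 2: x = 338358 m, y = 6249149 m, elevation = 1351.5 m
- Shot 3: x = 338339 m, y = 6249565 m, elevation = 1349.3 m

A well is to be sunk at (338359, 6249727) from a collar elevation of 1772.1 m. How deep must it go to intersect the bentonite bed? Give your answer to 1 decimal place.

Let the plane be z = a·x + b·y + c.
Shot 2−Shot 1: 612a − 773b = 823.9;  Shot 3−Shot 1: 593a − 357b = 821.7.
Solving gives a = 1.421570205, b = 0.059639024.
Then c = 527.6 − a·337746 − b·6249922 = −852341.30.
At (338359, 6249727): z_contact = 481001.07 + 372727.62 − 852341.30 = 1387.39 m.
Depth below ground = 1772.1 − 1387.39 = 384.7 m.

384.7 m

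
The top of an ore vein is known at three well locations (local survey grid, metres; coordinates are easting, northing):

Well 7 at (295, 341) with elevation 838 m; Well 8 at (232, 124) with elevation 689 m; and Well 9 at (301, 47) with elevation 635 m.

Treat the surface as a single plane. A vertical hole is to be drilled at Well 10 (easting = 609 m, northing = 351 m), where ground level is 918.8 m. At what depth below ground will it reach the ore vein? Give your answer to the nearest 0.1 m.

77.8 m

Let the plane be z = a·easting + b·northing + c.
Well 8−Well 7: −63a − 217b = −149;  Well 9−Well 7: 6a − 294b = −203.
Solving gives a = −0.01236, b = 0.69022.
Then c = 838 − a·295 − b·341 = 606.28.
At (609, 351): z_contact = −7.53 + 242.27 + 606.28 = 841.02 m.
Depth below ground = 918.8 − 841.02 = 77.8 m.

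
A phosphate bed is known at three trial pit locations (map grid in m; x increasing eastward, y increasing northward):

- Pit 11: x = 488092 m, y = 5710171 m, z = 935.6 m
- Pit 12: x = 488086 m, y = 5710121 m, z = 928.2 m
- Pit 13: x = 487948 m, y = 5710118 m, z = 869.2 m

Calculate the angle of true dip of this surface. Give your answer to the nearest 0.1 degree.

Two edge vectors: Pit 11→Pit 12 = (-6, -50, -7.4), Pit 11→Pit 13 = (-144, -53, -66.4).
Normal n = (Pit 11→Pit 12) × (Pit 11→Pit 13) = (2927.8, 667.2, -6882).
So ∂z/∂x = −n_x/n_z = 0.42543 and ∂z/∂y = −n_y/n_z = 0.09695.
Gradient magnitude |∇z| = √(a² + b²) = √(0.18099 + 0.00940) = 0.43634.
True dip = arctan(0.43634) = 23.6°, dipping toward WSW (azimuth ≈ 257°).

23.6°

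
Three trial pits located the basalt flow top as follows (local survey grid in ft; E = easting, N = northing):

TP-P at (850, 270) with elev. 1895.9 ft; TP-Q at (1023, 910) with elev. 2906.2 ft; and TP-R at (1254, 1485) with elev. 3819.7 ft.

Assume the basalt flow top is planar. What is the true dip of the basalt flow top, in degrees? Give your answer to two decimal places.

Two edge vectors: TP-P→TP-Q = (173, 640, 1010.3), TP-P→TP-R = (404, 1215, 1923.8).
Normal n = (TP-P→TP-Q) × (TP-P→TP-R) = (3717.5, 75343.8, -48365).
So ∂z/∂E = −n_x/n_z = 0.07686 and ∂z/∂N = −n_y/n_z = 1.55782.
Gradient magnitude |∇z| = √(a² + b²) = √(0.00591 + 2.42679) = 1.55971.
True dip = arctan(1.55971) = 57.33°, dipping toward S (azimuth ≈ 183°).

57.33°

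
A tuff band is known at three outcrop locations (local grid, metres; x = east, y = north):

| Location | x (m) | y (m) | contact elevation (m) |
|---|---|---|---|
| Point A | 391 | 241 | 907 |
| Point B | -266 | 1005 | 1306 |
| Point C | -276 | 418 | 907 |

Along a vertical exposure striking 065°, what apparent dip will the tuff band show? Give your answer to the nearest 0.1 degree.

Let the plane be z = a·x + b·y + c.
Point B−Point A: −657a + 764b = 399;  Point C−Point A: −667a + 177b = 0.
Solving gives a = 0.17957, b = 0.67667.
Unit vector along 065° is (sin 65°, cos 65°) = (0.9063, 0.4226).
Slope in that direction = a·(0.9063) + b·(0.4226) = 0.44871.
Apparent dip = arctan|0.44871| = 24.2° (true dip is 35.0°, so apparent ≤ true as expected).

24.2°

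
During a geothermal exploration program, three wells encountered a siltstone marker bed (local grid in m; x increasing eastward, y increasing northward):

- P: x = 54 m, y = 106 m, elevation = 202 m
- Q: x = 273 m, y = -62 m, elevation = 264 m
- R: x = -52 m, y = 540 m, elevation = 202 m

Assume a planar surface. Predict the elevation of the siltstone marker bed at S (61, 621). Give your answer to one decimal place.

Let the plane be z = a·x + b·y + c.
Q−P: 219a − 168b = 62;  R−P: −106a + 434b = 0.
Solving gives a = 0.34838, b = 0.08509.
Then c = 202 − a·54 − b·106 = 174.17.
At (61, 621): z = 21.3 + 52.8 + 174.17 = 248.3 m.

248.3 m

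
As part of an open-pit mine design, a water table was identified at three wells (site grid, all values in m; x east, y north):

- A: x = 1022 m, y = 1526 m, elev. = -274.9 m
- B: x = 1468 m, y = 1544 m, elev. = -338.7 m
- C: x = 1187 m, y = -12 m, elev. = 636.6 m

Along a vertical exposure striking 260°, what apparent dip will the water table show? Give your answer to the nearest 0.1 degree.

12.5°

Two edge vectors: A→B = (446, 18, -63.8), A→C = (165, -1538, 911.5).
Normal n = (A→B) × (A→C) = (-81717.4, -417056, -688918).
So ∂z/∂x = −n_x/n_z = −0.11862 and ∂z/∂y = −n_y/n_z = −0.60538.
Unit vector along 260° is (sin 260°, cos 260°) = (-0.9848, -0.1736).
Slope in that direction = a·(-0.9848) + b·(-0.1736) = 0.22194.
Apparent dip = arctan|0.22194| = 12.5° (true dip is 31.7°, so apparent ≤ true as expected).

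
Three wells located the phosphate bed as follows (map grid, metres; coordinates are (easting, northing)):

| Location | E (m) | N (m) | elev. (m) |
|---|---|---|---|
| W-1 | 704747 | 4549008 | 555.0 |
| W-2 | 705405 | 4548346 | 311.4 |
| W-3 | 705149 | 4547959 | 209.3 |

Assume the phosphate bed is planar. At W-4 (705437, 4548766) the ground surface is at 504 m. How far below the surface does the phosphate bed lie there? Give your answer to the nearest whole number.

Two edge vectors: W-1→W-2 = (658, -662, -243.6), W-1→W-3 = (402, -1049, -345.7).
Normal n = (W-1→W-2) × (W-1→W-3) = (-26683, 129543.4, -424118).
So ∂z/∂E = −n_x/n_z = −0.06291409 and ∂z/∂N = −n_y/n_z = 0.30544188.
Intercept c from W-1: 555 + 44338.52 − 1389457.56 = −1344564.04.
At (705437, 4548766): z_contact = −44381.9 + 1389383.6 − 1344564.04 = 437.7 m.
Depth below ground = 504 − 437.7 = 66 m.

66 m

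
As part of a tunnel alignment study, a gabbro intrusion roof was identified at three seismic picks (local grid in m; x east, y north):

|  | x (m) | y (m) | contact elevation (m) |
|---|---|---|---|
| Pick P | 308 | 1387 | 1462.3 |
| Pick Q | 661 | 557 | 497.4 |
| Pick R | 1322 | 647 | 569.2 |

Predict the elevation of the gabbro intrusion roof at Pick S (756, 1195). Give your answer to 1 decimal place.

Let the plane be z = a·x + b·y + c.
Pick Q−Pick P: 353a − 830b = −964.9;  Pick R−Pick P: 1014a − 740b = −893.1.
Solving gives a = −0.046945, b = 1.142564.
Then c = 1462.3 − a·308 − b·1387 = −107.98.
At (756, 1195): z = −35.5 + 1365.4 − 107.98 = 1221.9 m.

1221.9 m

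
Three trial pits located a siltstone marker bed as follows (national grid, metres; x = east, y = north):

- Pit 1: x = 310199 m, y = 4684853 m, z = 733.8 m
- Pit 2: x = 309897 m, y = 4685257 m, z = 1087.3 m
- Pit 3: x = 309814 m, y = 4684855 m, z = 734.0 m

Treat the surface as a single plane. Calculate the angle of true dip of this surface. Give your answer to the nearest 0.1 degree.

41.3°

Let the plane be z = a·x + b·y + c.
Pit 2−Pit 1: −302a + 404b = 353.5;  Pit 3−Pit 1: −385a + 2b = 0.2.
Solving gives a = 0.00404, b = 0.87802.
Gradient magnitude |∇z| = √(a² + b²) = √(0.00002 + 0.77092) = 0.87803.
True dip = arctan(0.87803) = 41.3°, dipping toward S (azimuth ≈ 180°).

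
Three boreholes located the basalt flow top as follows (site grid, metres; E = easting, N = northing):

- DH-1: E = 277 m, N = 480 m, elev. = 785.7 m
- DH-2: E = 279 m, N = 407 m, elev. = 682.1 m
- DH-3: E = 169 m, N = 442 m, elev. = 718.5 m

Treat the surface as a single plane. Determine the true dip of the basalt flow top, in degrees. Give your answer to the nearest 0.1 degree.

55.0°

Let the plane be z = a·E + b·N + c.
DH-2−DH-1: 2a − 73b = −103.6;  DH-3−DH-1: −108a − 38b = −67.2.
Solving gives a = 0.12171, b = 1.42251.
Gradient magnitude |∇z| = √(a² + b²) = √(0.01481 + 2.02354) = 1.42771.
True dip = arctan(1.42771) = 55.0°, dipping toward S (azimuth ≈ 185°).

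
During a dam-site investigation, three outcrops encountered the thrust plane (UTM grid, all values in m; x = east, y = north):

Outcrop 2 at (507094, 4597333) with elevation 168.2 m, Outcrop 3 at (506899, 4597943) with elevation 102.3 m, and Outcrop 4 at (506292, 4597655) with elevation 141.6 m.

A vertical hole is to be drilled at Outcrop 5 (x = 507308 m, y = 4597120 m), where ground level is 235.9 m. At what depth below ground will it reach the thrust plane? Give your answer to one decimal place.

46.4 m

Let the plane be z = a·x + b·y + c.
Outcrop 3−Outcrop 2: −195a + 610b = −65.9;  Outcrop 4−Outcrop 2: −802a + 322b = −26.6.
Solving gives a = −0.011710715, b = −0.111776376.
Then c = 168.2 − a·507094 − b·4597333 = 519979.85.
At (507308, 4597120): z_contact = −5940.94 − 513849.41 + 519979.85 = 189.50 m.
Depth below ground = 235.9 − 189.50 = 46.4 m.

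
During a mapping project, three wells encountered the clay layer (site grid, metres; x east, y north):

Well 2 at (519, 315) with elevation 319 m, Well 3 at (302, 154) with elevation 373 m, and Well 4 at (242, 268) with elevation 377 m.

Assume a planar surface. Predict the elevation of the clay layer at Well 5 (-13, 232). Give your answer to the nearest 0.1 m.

Two edge vectors: Well 2→Well 3 = (-217, -161, 54), Well 2→Well 4 = (-277, -47, 58).
Normal n = (Well 2→Well 3) × (Well 2→Well 4) = (-6800, -2372, -34398).
So ∂z/∂x = −n_x/n_z = −0.19769 and ∂z/∂y = −n_y/n_z = −0.06896.
Intercept c from Well 2: 319 + 102.60 + 21.72 = 443.32.
At (-13, 232): z = 2.6 − 16.0 + 443.32 = 429.9 m.

429.9 m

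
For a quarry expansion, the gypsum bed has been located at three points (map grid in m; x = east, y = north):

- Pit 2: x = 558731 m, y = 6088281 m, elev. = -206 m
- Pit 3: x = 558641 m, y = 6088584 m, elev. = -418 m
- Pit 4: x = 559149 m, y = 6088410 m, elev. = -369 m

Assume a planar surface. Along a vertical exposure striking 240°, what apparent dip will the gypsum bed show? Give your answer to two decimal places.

27.09°

Two edge vectors: Pit 2→Pit 3 = (-90, 303, -212), Pit 2→Pit 4 = (418, 129, -163).
Normal n = (Pit 2→Pit 3) × (Pit 2→Pit 4) = (-22041, -103286, -138264).
So ∂z/∂x = −n_x/n_z = −0.15941 and ∂z/∂y = −n_y/n_z = −0.74702.
Unit vector along 240° is (sin 240°, cos 240°) = (-0.8660, -0.5000).
Slope in that direction = a·(-0.8660) + b·(-0.5000) = 0.51157.
Apparent dip = arctan|0.51157| = 27.09° (true dip is 37.4°, so apparent ≤ true as expected).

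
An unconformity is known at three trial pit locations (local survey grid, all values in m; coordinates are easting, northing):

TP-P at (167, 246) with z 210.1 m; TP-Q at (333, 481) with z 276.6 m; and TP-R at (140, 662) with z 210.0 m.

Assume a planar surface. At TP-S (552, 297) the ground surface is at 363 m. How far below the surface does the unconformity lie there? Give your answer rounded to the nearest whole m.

10 m

Let the plane be z = a·easting + b·northing + c.
TP-Q−TP-P: 166a + 235b = 66.5;  TP-R−TP-P: −27a + 416b = −0.1.
Solving gives a = 0.36720, b = 0.02359.
Then c = 210.1 − a·167 − b·246 = 142.97.
At (552, 297): z_contact = 202.7 + 7.0 + 142.97 = 352.7 m.
Depth below ground = 363 − 352.7 = 10 m.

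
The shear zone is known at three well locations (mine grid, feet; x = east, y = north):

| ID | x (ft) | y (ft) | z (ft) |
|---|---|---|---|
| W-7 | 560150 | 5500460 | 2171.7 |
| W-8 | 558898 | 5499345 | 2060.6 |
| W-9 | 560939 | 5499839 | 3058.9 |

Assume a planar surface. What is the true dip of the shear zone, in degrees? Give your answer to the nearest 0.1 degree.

41.6°

Two edge vectors: W-7→W-8 = (-1252, -1115, -111.1), W-7→W-9 = (789, -621, 887.2).
Normal n = (W-7→W-8) × (W-7→W-9) = (-1058221.1, 1023116.5, 1657227).
So ∂z/∂x = −n_x/n_z = 0.63855 and ∂z/∂y = −n_y/n_z = −0.61737.
Gradient magnitude |∇z| = √(a² + b²) = √(0.40775 + 0.38114) = 0.88819.
True dip = arctan(0.88819) = 41.6°, dipping toward NW (azimuth ≈ 314°).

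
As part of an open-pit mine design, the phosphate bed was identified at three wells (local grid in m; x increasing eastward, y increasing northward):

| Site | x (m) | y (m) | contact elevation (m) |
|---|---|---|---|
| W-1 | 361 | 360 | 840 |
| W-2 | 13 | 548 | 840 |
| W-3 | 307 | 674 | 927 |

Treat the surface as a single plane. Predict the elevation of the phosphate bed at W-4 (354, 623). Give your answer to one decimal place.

919.2 m

Two edge vectors: W-1→W-2 = (-348, 188, 0), W-1→W-3 = (-54, 314, 87).
Normal n = (W-1→W-2) × (W-1→W-3) = (16356, 30276, -99120).
So ∂z/∂x = −n_x/n_z = 0.16501 and ∂z/∂y = −n_y/n_z = 0.30545.
Intercept c from W-1: 840 − 59.57 − 109.96 = 670.47.
At (354, 623): z = 58.4 + 190.3 + 670.47 = 919.2 m.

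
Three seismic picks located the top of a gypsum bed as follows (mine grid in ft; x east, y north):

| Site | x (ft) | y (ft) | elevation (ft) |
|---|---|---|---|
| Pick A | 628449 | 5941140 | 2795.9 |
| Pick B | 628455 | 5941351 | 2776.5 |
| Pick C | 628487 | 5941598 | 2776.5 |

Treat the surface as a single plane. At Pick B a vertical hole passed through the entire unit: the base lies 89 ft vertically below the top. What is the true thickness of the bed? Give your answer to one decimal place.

65.6 ft

Let the plane be z = a·x + b·y + c.
Pick B−Pick A: 6a + 211b = −19.4;  Pick C−Pick A: 38a + 458b = −19.4.
Solving gives a = 0.90926, b = −0.11780.
|∇z| = √(a²+b²) = 0.91686, so dip δ = arctan(0.91686) = 42.52°.
True thickness = vertical thickness × cos δ = 89 × cos 42.52° = 65.6 ft.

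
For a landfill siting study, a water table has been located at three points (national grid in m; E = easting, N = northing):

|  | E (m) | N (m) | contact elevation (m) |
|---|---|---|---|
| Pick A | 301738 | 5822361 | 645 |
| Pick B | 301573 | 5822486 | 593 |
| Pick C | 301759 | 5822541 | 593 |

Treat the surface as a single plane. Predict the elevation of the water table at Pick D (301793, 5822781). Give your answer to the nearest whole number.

Two edge vectors: Pick A→Pick B = (-165, 125, -52), Pick A→Pick C = (21, 180, -52).
Normal n = (Pick A→Pick B) × (Pick A→Pick C) = (2860, -9672, -32325).
So ∂z/∂E = −n_x/n_z = 0.08847641 and ∂z/∂N = −n_y/n_z = −0.29921114.
Intercept c from Pick A: 645 − 26696.70 + 1742115.25 = 1716063.56.
At (301793, 5822781): z = 26701.6 − 1742240.9 + 1716063.56 = 524.2 m.

524 m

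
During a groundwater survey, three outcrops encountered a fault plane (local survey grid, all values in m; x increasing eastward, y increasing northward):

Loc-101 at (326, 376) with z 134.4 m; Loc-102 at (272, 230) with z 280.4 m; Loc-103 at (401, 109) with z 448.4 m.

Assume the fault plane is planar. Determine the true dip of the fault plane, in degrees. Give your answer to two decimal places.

Two edge vectors: Loc-101→Loc-102 = (-54, -146, 146), Loc-101→Loc-103 = (75, -267, 314).
Normal n = (Loc-101→Loc-102) × (Loc-101→Loc-103) = (-6862, 27906, 25368).
So ∂z/∂x = −n_x/n_z = 0.27050 and ∂z/∂y = −n_y/n_z = −1.10005.
Gradient magnitude |∇z| = √(a² + b²) = √(0.07317 + 1.21010) = 1.13282.
True dip = arctan(1.13282) = 48.56°, dipping toward NNW (azimuth ≈ 346°).

48.56°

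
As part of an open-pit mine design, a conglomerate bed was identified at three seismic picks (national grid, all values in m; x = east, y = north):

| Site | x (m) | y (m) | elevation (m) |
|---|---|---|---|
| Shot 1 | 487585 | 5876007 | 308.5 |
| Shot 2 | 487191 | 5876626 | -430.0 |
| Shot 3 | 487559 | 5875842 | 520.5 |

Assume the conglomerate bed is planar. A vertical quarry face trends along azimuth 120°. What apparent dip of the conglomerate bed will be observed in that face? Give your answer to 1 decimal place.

Let the plane be z = a·x + b·y + c.
Shot 2−Shot 1: −394a + 619b = −738.5;  Shot 3−Shot 1: −26a − 165b = 212.
Solving gives a = −0.11560, b = −1.26663.
Unit vector along 120° is (sin 120°, cos 120°) = (0.8660, -0.5000).
Slope in that direction = a·(0.8660) + b·(-0.5000) = 0.53321.
Apparent dip = arctan|0.53321| = 28.1° (true dip is 51.8°, so apparent ≤ true as expected).

28.1°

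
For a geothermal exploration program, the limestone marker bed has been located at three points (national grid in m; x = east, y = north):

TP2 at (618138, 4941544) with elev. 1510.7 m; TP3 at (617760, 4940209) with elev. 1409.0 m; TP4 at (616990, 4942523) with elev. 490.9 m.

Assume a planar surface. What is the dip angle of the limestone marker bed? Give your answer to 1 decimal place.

38.0°

Let the plane be z = a·x + b·y + c.
TP3−TP2: −378a − 1335b = −101.7;  TP4−TP2: −1148a + 979b = −1019.8.
Solving gives a = 0.76788, b = −0.14124.
Gradient magnitude |∇z| = √(a² + b²) = √(0.58964 + 0.01995) = 0.78076.
True dip = arctan(0.78076) = 38.0°, dipping toward W (azimuth ≈ 280°).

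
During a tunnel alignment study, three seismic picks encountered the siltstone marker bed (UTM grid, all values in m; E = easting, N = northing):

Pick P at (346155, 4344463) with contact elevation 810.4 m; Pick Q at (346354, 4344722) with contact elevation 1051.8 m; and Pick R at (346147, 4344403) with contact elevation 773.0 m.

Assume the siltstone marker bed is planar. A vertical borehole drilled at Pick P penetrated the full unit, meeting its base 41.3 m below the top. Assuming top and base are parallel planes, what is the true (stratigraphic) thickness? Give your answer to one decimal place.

33.2 m

Two edge vectors: Pick P→Pick Q = (199, 259, 241.4), Pick P→Pick R = (-8, -60, -37.4).
Normal n = (Pick P→Pick Q) × (Pick P→Pick R) = (4797.4, 5511.4, -9868).
So ∂z/∂E = −n_x/n_z = 0.48616 and ∂z/∂N = −n_y/n_z = 0.55851.
|∇z| = √(a²+b²) = 0.74046, so dip δ = arctan(0.74046) = 36.52°.
True thickness = vertical thickness × cos δ = 41.3 × cos 36.52° = 33.2 m.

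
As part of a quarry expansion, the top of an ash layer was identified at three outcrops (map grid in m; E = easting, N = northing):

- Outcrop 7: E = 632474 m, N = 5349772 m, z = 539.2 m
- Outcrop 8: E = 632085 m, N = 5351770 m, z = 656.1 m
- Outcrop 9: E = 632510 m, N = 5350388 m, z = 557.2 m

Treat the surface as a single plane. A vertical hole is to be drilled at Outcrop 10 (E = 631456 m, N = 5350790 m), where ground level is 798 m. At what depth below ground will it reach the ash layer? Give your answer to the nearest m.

Let the plane be z = a·E + b·N + c.
Outcrop 8−Outcrop 7: −389a + 1998b = 116.9;  Outcrop 9−Outcrop 7: 36a + 616b = 18.
Solving gives a = −0.11569947, b = 0.03598244.
Then c = 539.2 − a·632474 − b·5349772 = −118781.73.
At (631456, 5350790): z_contact = −73059.1 + 192534.5 − 118781.73 = 693.6 m.
Depth below ground = 798 − 693.6 = 104 m.

104 m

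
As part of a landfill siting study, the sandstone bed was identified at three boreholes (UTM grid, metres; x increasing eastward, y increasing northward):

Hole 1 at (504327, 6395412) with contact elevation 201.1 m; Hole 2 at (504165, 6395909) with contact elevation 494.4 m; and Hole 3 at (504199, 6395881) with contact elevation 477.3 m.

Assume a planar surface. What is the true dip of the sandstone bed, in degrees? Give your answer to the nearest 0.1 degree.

30.2°

Two edge vectors: Hole 1→Hole 2 = (-162, 497, 293.3), Hole 1→Hole 3 = (-128, 469, 276.2).
Normal n = (Hole 1→Hole 2) × (Hole 1→Hole 3) = (-286.3, 7202, -12362).
So ∂z/∂x = −n_x/n_z = −0.02316 and ∂z/∂y = −n_y/n_z = 0.58259.
Gradient magnitude |∇z| = √(a² + b²) = √(0.00054 + 0.33941) = 0.58305.
True dip = arctan(0.58305) = 30.2°, dipping toward S (azimuth ≈ 178°).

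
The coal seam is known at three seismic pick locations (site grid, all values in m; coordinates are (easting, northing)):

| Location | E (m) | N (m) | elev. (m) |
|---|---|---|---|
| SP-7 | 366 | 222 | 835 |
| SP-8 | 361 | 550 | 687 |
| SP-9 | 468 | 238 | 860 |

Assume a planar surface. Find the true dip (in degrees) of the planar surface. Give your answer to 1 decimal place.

28.7°

Two edge vectors: SP-7→SP-8 = (-5, 328, -148), SP-7→SP-9 = (102, 16, 25).
Normal n = (SP-7→SP-8) × (SP-7→SP-9) = (10568, -14971, -33536).
So ∂z/∂E = −n_x/n_z = 0.31512 and ∂z/∂N = −n_y/n_z = −0.44642.
Gradient magnitude |∇z| = √(a² + b²) = √(0.09930 + 0.19929) = 0.54643.
True dip = arctan(0.54643) = 28.7°, dipping toward NW (azimuth ≈ 325°).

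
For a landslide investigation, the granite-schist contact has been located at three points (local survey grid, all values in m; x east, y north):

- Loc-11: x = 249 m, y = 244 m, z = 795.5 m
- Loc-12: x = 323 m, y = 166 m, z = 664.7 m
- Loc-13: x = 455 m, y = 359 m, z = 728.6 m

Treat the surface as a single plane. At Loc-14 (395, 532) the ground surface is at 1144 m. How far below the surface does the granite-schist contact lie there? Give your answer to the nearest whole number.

211 m

Let the plane be z = a·x + b·y + c.
Loc-12−Loc-11: 74a − 78b = −130.8;  Loc-13−Loc-11: 206a + 115b = −66.9.
Solving gives a = −0.82432, b = 0.89487.
Then c = 795.5 − a·249 − b·244 = 782.41.
At (395, 532): z_contact = −325.6 + 476.1 + 782.41 = 932.9 m.
Depth below ground = 1144 − 932.9 = 211 m.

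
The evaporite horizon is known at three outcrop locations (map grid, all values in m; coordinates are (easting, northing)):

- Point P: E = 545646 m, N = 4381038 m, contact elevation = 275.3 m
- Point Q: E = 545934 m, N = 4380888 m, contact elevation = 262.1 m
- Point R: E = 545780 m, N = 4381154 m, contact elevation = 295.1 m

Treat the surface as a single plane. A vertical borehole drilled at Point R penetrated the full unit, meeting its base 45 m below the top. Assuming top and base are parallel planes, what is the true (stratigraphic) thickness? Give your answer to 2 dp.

Let the plane be z = a·E + b·N + c.
Point Q−Point P: 288a − 150b = −13.2;  Point R−Point P: 134a + 116b = 19.8.
Solving gives a = 0.02689, b = 0.13963.
|∇z| = √(a²+b²) = 0.14219, so dip δ = arctan(0.14219) = 8.09°.
True thickness = vertical thickness × cos δ = 45 × cos 8.09° = 44.55 m.

44.55 m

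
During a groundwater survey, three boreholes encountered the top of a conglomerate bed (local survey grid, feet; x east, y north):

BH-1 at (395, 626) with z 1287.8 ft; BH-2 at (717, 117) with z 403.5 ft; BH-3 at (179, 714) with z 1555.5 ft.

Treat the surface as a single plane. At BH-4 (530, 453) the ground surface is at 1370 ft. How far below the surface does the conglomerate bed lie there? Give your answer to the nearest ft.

401 ft

Two edge vectors: BH-1→BH-2 = (322, -509, -884.3), BH-1→BH-3 = (-216, 88, 267.7).
Normal n = (BH-1→BH-2) × (BH-1→BH-3) = (-58440.9, 104809.4, -81608).
So ∂z/∂x = −n_x/n_z = −0.71612 and ∂z/∂y = −n_y/n_z = 1.28430.
Intercept c from BH-1: 1287.8 + 282.87 − 803.97 = 766.69.
At (530, 453): z_contact = −379.5 + 581.8 + 766.69 = 968.9 ft.
Depth below ground = 1370 − 968.9 = 401 ft.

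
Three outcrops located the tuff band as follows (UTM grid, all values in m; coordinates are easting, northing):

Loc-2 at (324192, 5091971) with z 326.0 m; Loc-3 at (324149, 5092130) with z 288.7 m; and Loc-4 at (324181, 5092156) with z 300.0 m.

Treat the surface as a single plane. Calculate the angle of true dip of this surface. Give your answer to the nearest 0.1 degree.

Two edge vectors: Loc-2→Loc-3 = (-43, 159, -37.3), Loc-2→Loc-4 = (-11, 185, -26).
Normal n = (Loc-2→Loc-3) × (Loc-2→Loc-4) = (2766.5, -707.7, -6206).
So ∂z/∂easting = −n_x/n_z = 0.44578 and ∂z/∂northing = −n_y/n_z = −0.11403.
Gradient magnitude |∇z| = √(a² + b²) = √(0.19872 + 0.01300) = 0.46013.
True dip = arctan(0.46013) = 24.7°, dipping toward WNW (azimuth ≈ 284°).

24.7°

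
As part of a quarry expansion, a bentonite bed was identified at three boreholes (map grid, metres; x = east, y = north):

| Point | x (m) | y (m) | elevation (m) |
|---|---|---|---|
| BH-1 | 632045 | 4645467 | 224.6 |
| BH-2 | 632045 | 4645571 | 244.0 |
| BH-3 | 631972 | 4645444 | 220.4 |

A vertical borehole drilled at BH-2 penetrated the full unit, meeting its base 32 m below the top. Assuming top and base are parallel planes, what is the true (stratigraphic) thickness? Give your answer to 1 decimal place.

Two edge vectors: BH-1→BH-2 = (0, 104, 19.4), BH-1→BH-3 = (-73, -23, -4.2).
Normal n = (BH-1→BH-2) × (BH-1→BH-3) = (9.4, -1416.2, 7592).
So ∂z/∂x = −n_x/n_z = −0.00124 and ∂z/∂y = −n_y/n_z = 0.18654.
|∇z| = √(a²+b²) = 0.18654, so dip δ = arctan(0.18654) = 10.57°.
True thickness = vertical thickness × cos δ = 32 × cos 10.57° = 31.5 m.

31.5 m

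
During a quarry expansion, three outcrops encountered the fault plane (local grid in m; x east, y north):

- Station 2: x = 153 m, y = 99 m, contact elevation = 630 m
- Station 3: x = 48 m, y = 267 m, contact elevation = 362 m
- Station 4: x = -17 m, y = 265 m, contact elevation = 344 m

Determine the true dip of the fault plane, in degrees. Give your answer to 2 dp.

Let the plane be z = a·x + b·y + c.
Station 3−Station 2: −105a + 168b = −268;  Station 4−Station 2: −170a + 166b = −286.
Solving gives a = 0.31986, b = −1.39533.
Gradient magnitude |∇z| = √(a² + b²) = √(0.10231 + 1.94694) = 1.43152.
True dip = arctan(1.43152) = 55.06°, dipping toward NNW (azimuth ≈ 347°).

55.06°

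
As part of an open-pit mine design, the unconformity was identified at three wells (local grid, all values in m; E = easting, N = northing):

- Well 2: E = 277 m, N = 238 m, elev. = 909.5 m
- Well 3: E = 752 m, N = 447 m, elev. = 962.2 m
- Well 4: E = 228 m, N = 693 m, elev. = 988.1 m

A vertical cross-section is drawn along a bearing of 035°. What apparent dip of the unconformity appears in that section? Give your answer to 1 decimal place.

Two edge vectors: Well 2→Well 3 = (475, 209, 52.7), Well 2→Well 4 = (-49, 455, 78.6).
Normal n = (Well 2→Well 3) × (Well 2→Well 4) = (-7551.1, -39917.3, 226366).
So ∂z/∂E = −n_x/n_z = 0.03336 and ∂z/∂N = −n_y/n_z = 0.17634.
Unit vector along 035° is (sin 35°, cos 35°) = (0.5736, 0.8192).
Slope in that direction = a·(0.5736) + b·(0.8192) = 0.16358.
Apparent dip = arctan|0.16358| = 9.3° (true dip is 10.2°, so apparent ≤ true as expected).

9.3°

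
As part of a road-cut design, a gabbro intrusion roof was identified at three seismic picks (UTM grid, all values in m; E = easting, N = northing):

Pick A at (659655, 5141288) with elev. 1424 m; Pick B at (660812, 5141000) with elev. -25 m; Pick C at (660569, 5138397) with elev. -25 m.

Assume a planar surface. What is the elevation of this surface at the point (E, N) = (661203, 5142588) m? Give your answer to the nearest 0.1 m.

Two edge vectors: Pick A→Pick B = (1157, -288, -1449), Pick A→Pick C = (914, -2891, -1449).
Normal n = (Pick A→Pick B) × (Pick A→Pick C) = (-3771747, 352107, -3081655).
So ∂z/∂E = −n_x/n_z = −1.223935515 and ∂z/∂N = −n_y/n_z = 0.114259059.
Intercept c from Pick A: 1424 + 807375.18 − 587438.73 = 221360.45.
At (661203, 5142588): z = −809269.8 + 587587.3 + 221360.45 = -322.1 m.

-322.1 m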